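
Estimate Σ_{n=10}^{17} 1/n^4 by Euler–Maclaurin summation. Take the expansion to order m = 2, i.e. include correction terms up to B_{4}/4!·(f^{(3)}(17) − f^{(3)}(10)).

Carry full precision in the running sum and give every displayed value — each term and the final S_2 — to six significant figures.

S_2 ≈ 0.000324555

Integral: ∫_10^17 1/x^4 dx = 0.000265486.
Boundary: ½(f(10) + f(17)) = ½(0.000100000 + 1.19730e-05) = 5.59865e-05.
Running total after boundary: 0.000321473.
Order-1 term: 1/12 · (-2.81719e-06 − (-4.00000e-05)) = 3.09857e-06.
After k=1: 0.000324571.
Order-2 term: −1/720 · (-2.92441e-07 − (-1.20000e-05)) = -1.62605e-08.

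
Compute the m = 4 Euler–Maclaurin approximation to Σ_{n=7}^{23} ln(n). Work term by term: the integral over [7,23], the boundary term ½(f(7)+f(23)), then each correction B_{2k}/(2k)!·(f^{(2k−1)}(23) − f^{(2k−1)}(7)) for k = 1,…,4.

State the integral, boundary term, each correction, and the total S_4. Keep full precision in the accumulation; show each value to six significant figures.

S_4 ≈ 45.0274

The integral term ∫_7^23 ln(x) dx = 42.4950.
Boundary: ½(f(7) + f(23)) = ½(1.94591 + 3.13549) = 2.54070.
Integral + boundary = 45.0357.
k=1: B_{2}/(2)! × [f^{(1)}(23) − f^{(1)}(7)] = 1/12 × (0.0434783 − 0.142857) = -0.00828157.
Partial sum through k=1: 45.0274.
k=2: B_{4}/(4)! × [f^{(3)}(23) − f^{(3)}(7)] = −1/720 × (0.000164379 − 0.00583090) = 7.87017e-06.
Partial sum through k=2: 45.0274.
k=3: B_{6}/(6)! × [f^{(5)}(23) − f^{(5)}(7)] = 1/30240 × (3.72883e-06 − 0.00142798) = -4.70981e-08.
Partial sum through k=3: 45.0274.
k=4: B_{8}/(8)! × [f^{(7)}(23) − f^{(7)}(7)] = −1/1209600 × (2.11465e-07 − 0.000874271) = 7.22602e-10.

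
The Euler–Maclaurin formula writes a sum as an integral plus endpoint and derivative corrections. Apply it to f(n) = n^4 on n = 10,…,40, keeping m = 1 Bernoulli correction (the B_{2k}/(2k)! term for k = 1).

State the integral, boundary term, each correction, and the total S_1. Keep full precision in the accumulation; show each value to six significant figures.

S_1 ≈ 2.17660e+07

The integral term ∫_10^40 x^4 dx = 2.04600e+07.
Boundary: ½(f(10) + f(40)) = ½(10000.0 + 2.56000e+06) = 1.28500e+06.
Running total after boundary: 2.17450e+07.
Order-1 term: 1/12 · (256000 − 4000.00) = 21000.0.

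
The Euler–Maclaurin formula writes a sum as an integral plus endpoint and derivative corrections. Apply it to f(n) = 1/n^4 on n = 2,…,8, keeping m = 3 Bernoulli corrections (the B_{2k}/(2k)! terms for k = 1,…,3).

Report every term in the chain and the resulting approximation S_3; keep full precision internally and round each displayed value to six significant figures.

The integral term ∫_2^8 1/x^4 dx = 0.0410156.
Boundary: ½(f(2) + f(8)) = ½(0.0625000 + 0.000244141) = 0.0313721.
Integral + boundary = 0.0723877.
Correction k=1: B_{2}/2! · (f^{(1)}(8) − f^{(1)}(2)) = 1/12 · (-0.000122070 − (-0.125000)) = 0.0104065.
After k=1: 0.0827942.
Correction k=2: B_{4}/4! · (f^{(3)}(8) − f^{(3)}(2)) = −1/720 · (-5.72205e-05 − (-0.937500)) = -0.00130200.
After k=2: 0.0814922.
Correction k=3: B_{6}/6! · (f^{(5)}(8) − f^{(5)}(2)) = 1/30240 · (-5.00679e-05 − (-13.1250)) = 0.000434026.

S_3 ≈ 0.0819262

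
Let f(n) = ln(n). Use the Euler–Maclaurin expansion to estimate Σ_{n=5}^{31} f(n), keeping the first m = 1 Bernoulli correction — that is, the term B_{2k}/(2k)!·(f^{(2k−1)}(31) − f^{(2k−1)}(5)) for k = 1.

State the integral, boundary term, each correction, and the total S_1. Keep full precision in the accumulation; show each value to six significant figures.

S_1 ≈ 74.9141

Integral: ∫_5^31 ln(x) dx = 72.4064.
Endpoint term: (f(5) + f(31))/2 = (1.60944 + 3.43399)/2 = 2.52171.
So far: 74.9281.
Correction k=1: B_{2}/2! · (f^{(1)}(31) − f^{(1)}(5)) = 1/12 · (0.0322581 − 0.200000) = -0.0139785.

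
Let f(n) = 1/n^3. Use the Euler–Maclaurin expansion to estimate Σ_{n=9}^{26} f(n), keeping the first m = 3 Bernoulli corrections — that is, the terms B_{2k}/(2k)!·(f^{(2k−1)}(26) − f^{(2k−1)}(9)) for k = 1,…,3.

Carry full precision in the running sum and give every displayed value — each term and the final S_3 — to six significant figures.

S_3 ≈ 0.00618492

Integral: ∫_9^26 1/x^3 dx = 0.00543319.
Boundary: ½(f(9) + f(26)) = ½(0.00137174 + 5.68958e-05) = 0.000714319.
Integral + boundary = 0.00614751.
Order-1 term: 1/12 · (-6.56490e-06 − (-0.000457247)) = 3.75569e-05.
After k=1: 0.00618507.
Order-2 term: −1/720 · (-1.94228e-07 − (-0.000112901)) = -1.56537e-07.
After k=2: 0.00618491.
Order-3 term: 1/30240 · (-1.20674e-08 − (-5.85410e-05)) = 1.93548e-09.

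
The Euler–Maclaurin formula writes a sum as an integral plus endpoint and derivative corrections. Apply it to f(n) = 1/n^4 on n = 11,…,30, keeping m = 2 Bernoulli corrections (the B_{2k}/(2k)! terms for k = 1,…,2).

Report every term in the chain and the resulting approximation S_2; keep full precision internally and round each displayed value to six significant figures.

∫_11^30 1/x^4 dx evaluates to 0.000238093.
Boundary: ½(f(11) + f(30)) = ½(6.83013e-05 + 1.23457e-06) = 3.47680e-05.
Integral + boundary = 0.000272861.
k=1: B_{2}/(2)! × [f^{(1)}(30) − f^{(1)}(11)] = 1/12 × (-1.64609e-07 − (-2.48369e-05)) = 2.05602e-06.
Running total after k=1: 0.000274917.
k=2: B_{4}/(4)! × [f^{(3)}(30) − f^{(3)}(11)] = −1/720 × (-5.48697e-09 − (-6.15790e-06)) = -8.54501e-09.

S_2 ≈ 0.000274908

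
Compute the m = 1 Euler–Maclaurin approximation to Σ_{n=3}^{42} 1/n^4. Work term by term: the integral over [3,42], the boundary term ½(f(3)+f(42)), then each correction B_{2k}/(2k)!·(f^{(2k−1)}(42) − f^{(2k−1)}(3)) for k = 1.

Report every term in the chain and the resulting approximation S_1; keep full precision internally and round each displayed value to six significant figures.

S_1 ≈ 0.0198859

Integral: ∫_3^42 1/x^4 dx = 0.0123412.
Endpoint term: (f(3) + f(42))/2 = (0.0123457 + 3.21368e-07)/2 = 0.00617300.
So far: 0.0185142.
Correction k=1: B_{2}/2! · (f^{(1)}(42) − f^{(1)}(3)) = 1/12 · (-3.06065e-08 − (-0.0164609)) = 0.00137174.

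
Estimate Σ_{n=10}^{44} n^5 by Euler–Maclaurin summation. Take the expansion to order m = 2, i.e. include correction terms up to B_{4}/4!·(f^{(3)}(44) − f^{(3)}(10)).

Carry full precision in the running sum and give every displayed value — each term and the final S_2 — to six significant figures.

S_2 ≈ 1.29328e+09

∫_10^44 x^5 dx evaluates to 1.20922e+09.
Boundary: ½(f(10) + f(44)) = ½(100000 + 1.64916e+08) = 8.25081e+07.
Running total after boundary: 1.29173e+09.
Order-1 term: 1/12 · (1.87405e+07 − 50000.0) = 1.55754e+06.
Partial sum through k=1: 1.29328e+09.
Order-2 term: −1/720 · (116160 − 6000.00) = -153.000.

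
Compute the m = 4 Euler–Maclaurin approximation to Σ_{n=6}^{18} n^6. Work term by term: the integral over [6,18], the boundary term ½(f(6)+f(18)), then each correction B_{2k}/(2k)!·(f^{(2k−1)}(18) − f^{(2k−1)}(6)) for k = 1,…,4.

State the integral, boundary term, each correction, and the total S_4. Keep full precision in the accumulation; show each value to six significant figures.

The integral term ∫_6^18 x^6 dx = 8.74200e+07.
Boundary: ½(f(6) + f(18)) = ½(46656.0 + 3.40122e+07) = 1.70294e+07.
Integral + boundary = 1.04449e+08.
Correction k=1: B_{2}/2! · (f^{(1)}(18) − f^{(1)}(6)) = 1/12 · (1.13374e+07 − 46656.0) = 940896.
After k=1: 1.05390e+08.
Correction k=2: B_{4}/4! · (f^{(3)}(18) − f^{(3)}(6)) = −1/720 · (699840 − 25920.0) = -936.000.
After k=2: 1.05389e+08.
Correction k=3: B_{6}/6! · (f^{(5)}(18) − f^{(5)}(6)) = 1/30240 · (12960.0 − 4320.00) = 0.285714.
After k=3: 1.05389e+08.
Correction k=4: B_{8}/8! · (f^{(7)}(18) − f^{(7)}(6)) = −1/1209600 · (0.00000 − 0.00000) = 0.00000.

S_4 ≈ 1.05389e+08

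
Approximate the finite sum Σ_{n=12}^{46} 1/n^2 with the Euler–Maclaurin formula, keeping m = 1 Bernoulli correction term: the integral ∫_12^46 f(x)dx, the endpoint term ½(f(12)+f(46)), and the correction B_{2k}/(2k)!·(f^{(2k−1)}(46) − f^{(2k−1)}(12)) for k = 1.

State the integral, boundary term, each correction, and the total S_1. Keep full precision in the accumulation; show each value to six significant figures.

S_1 ≈ 0.0653975

∫_12^46 1/x^2 dx evaluates to 0.0615942.
Boundary: ½(f(12) + f(46)) = ½(0.00694444 + 0.000472590) = 0.00370852.
Integral + boundary = 0.0653027.
Order-1 term: 1/12 · (-2.05474e-05 − (-0.00115741)) = 9.47383e-05.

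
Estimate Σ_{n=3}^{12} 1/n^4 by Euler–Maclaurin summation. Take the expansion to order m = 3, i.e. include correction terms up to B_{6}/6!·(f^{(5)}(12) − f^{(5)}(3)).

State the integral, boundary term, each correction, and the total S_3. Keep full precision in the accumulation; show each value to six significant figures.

The integral term ∫_3^12 1/x^4 dx = 0.0121528.
Endpoint term: (f(3) + f(12))/2 = (0.0123457 + 4.82253e-05)/2 = 0.00619695.
Integral + boundary = 0.0183497.
k=1: B_{2}/(2)! × [f^{(1)}(12) − f^{(1)}(3)] = 1/12 × (-1.60751e-05 − (-0.0164609)) = 0.00137040.
After k=1: 0.0197201.
k=2: B_{4}/(4)! × [f^{(3)}(12) − f^{(3)}(3)] = −1/720 × (-3.34898e-06 − (-0.0548697)) = -7.62032e-05.
After k=2: 0.0196439.
k=3: B_{6}/(6)! × [f^{(5)}(12) − f^{(5)}(3)] = 1/30240 × (-1.30238e-06 − (-0.341411)) = 1.12900e-05.

S_3 ≈ 0.0196552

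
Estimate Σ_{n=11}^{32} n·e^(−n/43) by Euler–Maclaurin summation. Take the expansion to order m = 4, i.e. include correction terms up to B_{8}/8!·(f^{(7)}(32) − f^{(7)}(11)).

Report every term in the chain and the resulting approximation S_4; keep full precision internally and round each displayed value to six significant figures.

S_4 ≈ 277.450

∫_11^32 x·e^(−x/43) dx evaluates to 265.627.
Boundary: ½(f(11) + f(32)) = ½(8.51715 + 15.2039) = 11.8605.
Integral + boundary = 277.488.
Correction k=1: B_{2}/2! · (f^{(1)}(32) − f^{(1)}(11)) = 1/12 · (0.121543 − 0.576213) = -0.0378892.
After k=1: 277.450.
Correction k=2: B_{4}/4! · (f^{(3)}(32) − f^{(3)}(11)) = −1/720 · (0.000579656 − 0.00114915) = 7.90969e-07.
After k=2: 277.450.
Correction k=3: B_{6}/6! · (f^{(5)}(32) − f^{(5)}(11)) = 1/30240 · (5.91443e-07 − 1.07446e-06) = -1.59727e-11.
After k=3: 277.450.
Correction k=4: B_{8}/8! · (f^{(7)}(32) − f^{(7)}(11)) = −1/1209600 · (4.70194e-10 − 8.26076e-10) = 2.94215e-16.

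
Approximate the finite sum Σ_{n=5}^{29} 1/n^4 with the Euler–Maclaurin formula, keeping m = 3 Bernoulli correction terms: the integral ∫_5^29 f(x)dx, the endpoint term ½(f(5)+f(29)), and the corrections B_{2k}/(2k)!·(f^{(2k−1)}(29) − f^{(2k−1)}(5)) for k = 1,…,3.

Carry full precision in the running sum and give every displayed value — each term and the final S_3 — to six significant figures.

The integral term ∫_5^29 1/x^4 dx = 0.00265300.
Boundary: ½(f(5) + f(29)) = ½(0.00160000 + 1.41387e-06) = 0.000800707.
Integral + boundary = 0.00345371.
Correction k=1: B_{2}/2! · (f^{(1)}(29) − f^{(1)}(5)) = 1/12 · (-1.95016e-07 − (-0.00128000)) = 0.000106650.
Running total after k=1: 0.00356036.
Correction k=2: B_{4}/4! · (f^{(3)}(29) − f^{(3)}(5)) = −1/720 · (-6.95657e-09 − (-0.00153600)) = -2.13332e-06.
Running total after k=2: 0.00355822.
Correction k=3: B_{6}/6! · (f^{(5)}(29) − f^{(5)}(5)) = 1/30240 · (-4.63220e-10 − (-0.00344064)) = 1.13778e-07.

S_3 ≈ 0.00355834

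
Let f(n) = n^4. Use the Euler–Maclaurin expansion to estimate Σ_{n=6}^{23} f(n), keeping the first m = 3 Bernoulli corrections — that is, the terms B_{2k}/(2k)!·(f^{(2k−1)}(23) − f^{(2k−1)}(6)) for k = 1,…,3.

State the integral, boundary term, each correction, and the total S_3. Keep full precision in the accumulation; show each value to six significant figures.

Integral: ∫_6^23 x^4 dx = 1.28571e+06.
Boundary: ½(f(6) + f(23)) = ½(1296.00 + 279841) = 140568.
Running total after boundary: 1.42628e+06.
Order-1 term: 1/12 · (48668.0 − 864.000) = 3983.67.
After k=1: 1.43027e+06.
Order-2 term: −1/720 · (552.000 − 144.000) = -0.566667.
After k=2: 1.43026e+06.
Order-3 term: 1/30240 · (0.00000 − 0.00000) = 0.00000.

S_3 ≈ 1.43026e+06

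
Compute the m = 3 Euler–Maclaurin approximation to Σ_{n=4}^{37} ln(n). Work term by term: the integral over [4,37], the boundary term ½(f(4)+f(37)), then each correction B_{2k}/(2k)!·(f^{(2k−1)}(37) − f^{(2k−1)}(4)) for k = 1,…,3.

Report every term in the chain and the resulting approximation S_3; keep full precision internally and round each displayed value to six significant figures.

S_3 ≈ 97.5389

∫_4^37 ln(x) dx evaluates to 95.0588.
Endpoint term: (f(4) + f(37))/2 = (1.38629 + 3.61092)/2 = 2.49861.
So far: 97.5574.
Correction k=1: B_{2}/2! · (f^{(1)}(37) − f^{(1)}(4)) = 1/12 · (0.0270270 − 0.250000) = -0.0185811.
Running total after k=1: 97.5388.
Correction k=2: B_{4}/4! · (f^{(3)}(37) − f^{(3)}(4)) = −1/720 · (3.94843e-05 − 0.0312500) = 4.33479e-05.
Running total after k=2: 97.5389.
Correction k=3: B_{6}/6! · (f^{(5)}(37) − f^{(5)}(4)) = 1/30240 · (3.46101e-07 − 0.0234375) = -7.75038e-07.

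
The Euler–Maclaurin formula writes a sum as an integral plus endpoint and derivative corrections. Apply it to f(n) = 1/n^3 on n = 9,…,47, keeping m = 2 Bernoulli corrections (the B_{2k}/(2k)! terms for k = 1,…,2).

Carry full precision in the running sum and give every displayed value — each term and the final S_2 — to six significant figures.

Integral: ∫_9^47 1/x^3 dx = 0.00594649.
½[f(9) + f(47)] = ½[0.00137174 + 9.63178e-06] = 0.000690687.
Integral + boundary = 0.00663718.
k=1: B_{2}/(2)! × [f^{(1)}(47) − f^{(1)}(9)] = 1/12 × (-6.14794e-07 − (-0.000457247)) = 3.80527e-05.
After k=1: 0.00667523.
k=2: B_{4}/(4)! × [f^{(3)}(47) − f^{(3)}(9)] = −1/720 × (-5.56627e-09 − (-0.000112901)) = -1.56799e-07.

S_2 ≈ 0.00667508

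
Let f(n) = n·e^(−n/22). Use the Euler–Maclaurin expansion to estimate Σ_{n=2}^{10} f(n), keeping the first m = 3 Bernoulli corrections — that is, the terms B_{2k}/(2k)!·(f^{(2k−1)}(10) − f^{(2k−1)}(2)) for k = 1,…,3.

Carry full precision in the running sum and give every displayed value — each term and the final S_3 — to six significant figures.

S_3 ≈ 39.3092

Integral: ∫_2^10 x·e^(−x/22) dx = 35.2627.
½[f(2) + f(10)] = ½[1.82620 + 6.34736] = 4.08678.
Running total after boundary: 39.3495.
k=1: B_{2}/(2)! × [f^{(1)}(10) − f^{(1)}(2)] = 1/12 × (0.346220 − 0.830092) = -0.0403226.
After k=1: 39.3092.
k=2: B_{4}/(4)! × [f^{(3)}(10) − f^{(3)}(2)] = −1/720 × (0.00333821 − 0.00548821) = 2.98611e-06.
After k=2: 39.3092.
k=3: B_{6}/(6)! × [f^{(5)}(10) − f^{(5)}(2)] = 1/30240 × (1.23163e-05 − 1.91350e-05) = -2.25487e-10.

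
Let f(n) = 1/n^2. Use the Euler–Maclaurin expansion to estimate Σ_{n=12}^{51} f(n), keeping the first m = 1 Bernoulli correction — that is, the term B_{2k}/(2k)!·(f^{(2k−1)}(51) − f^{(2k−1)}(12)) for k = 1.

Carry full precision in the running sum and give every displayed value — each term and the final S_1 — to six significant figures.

S_1 ≈ 0.0674851

The integral term ∫_12^51 1/x^2 dx = 0.0637255.
Boundary: ½(f(12) + f(51)) = ½(0.00694444 + 0.000384468) = 0.00366446.
Integral + boundary = 0.0673899.
Correction k=1: B_{2}/2! · (f^{(1)}(51) − f^{(1)}(12)) = 1/12 · (-1.50772e-05 − (-0.00115741)) = 9.51942e-05.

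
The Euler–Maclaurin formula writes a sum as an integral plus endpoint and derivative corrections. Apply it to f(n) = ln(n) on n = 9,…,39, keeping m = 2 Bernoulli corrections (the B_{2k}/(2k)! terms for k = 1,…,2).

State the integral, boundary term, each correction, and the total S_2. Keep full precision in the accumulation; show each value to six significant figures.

S_2 ≈ 96.0272

Integral: ∫_9^39 ln(x) dx = 93.1039.
½[f(9) + f(39)] = ½[2.19722 + 3.66356] = 2.93039.
So far: 96.0343.
k=1: B_{2}/(2)! × [f^{(1)}(39) − f^{(1)}(9)] = 1/12 × (0.0256410 − 0.111111) = -0.00712251.
Partial sum through k=1: 96.0272.
k=2: B_{4}/(4)! × [f^{(3)}(39) − f^{(3)}(9)] = −1/720 × (3.37160e-05 − 0.00274348) = 3.76357e-06.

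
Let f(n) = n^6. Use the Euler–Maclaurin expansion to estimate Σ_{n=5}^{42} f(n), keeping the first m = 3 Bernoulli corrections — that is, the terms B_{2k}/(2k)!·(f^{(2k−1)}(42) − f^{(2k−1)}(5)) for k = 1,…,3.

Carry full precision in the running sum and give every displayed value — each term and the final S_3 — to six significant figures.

∫_5^42 x^6 dx evaluates to 3.29342e+10.
½[f(5) + f(42)] = ½[15625.0 + 5.48903e+09] = 2.74452e+09.
Integral + boundary = 3.56787e+10.
Order-1 term: 1/12 · (7.84147e+08 − 18750.0) = 6.53441e+07.
Running total after k=1: 3.57440e+10.
Order-2 term: −1/720 · (8.89056e+06 − 15000.0) = -12327.2.
Running total after k=2: 3.57440e+10.
Order-3 term: 1/30240 · (30240.0 − 3600.00) = 0.880952.

S_3 ≈ 3.57440e+10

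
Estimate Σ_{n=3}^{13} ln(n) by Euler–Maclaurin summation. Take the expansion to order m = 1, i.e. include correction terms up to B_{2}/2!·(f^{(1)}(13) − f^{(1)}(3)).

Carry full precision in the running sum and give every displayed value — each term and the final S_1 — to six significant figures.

Integral: ∫_3^13 ln(x) dx = 20.0485.
½[f(3) + f(13)] = ½[1.09861 + 2.56495] = 1.83178.
So far: 21.8803.
Correction k=1: B_{2}/2! · (f^{(1)}(13) − f^{(1)}(3)) = 1/12 · (0.0769231 − 0.333333) = -0.0213675.

S_1 ≈ 21.8589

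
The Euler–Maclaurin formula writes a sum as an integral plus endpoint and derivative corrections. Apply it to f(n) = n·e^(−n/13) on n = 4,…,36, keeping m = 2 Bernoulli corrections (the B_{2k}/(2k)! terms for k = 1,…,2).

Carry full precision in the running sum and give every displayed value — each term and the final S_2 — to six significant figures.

S_2 ≈ 125.067

The integral term ∫_4^36 x·e^(−x/13) dx = 122.520.
½[f(4) + f(36)] = ½[2.94057 + 2.25757] = 2.59907.
Integral + boundary = 125.119.
k=1: B_{2}/(2)! × [f^{(1)}(36) − f^{(1)}(4)] = 1/12 × (-0.110949 − 0.508944) = -0.0516577.
Running total after k=1: 125.067.
k=2: B_{4}/(4)! × [f^{(3)}(36) − f^{(3)}(4)] = −1/720 × (8.56307e-05 − 0.0117114) = 1.61469e-05.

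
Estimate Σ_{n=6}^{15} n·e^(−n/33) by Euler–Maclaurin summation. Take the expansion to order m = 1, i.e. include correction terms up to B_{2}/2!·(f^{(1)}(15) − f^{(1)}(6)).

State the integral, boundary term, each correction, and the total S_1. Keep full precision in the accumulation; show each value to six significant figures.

S_1 ≈ 74.8513

Integral: ∫_6^15 x·e^(−x/33) dx = 67.6175.
½[f(6) + f(15)] = ½[5.00252 + 9.52105] = 7.26178.
Running total after boundary: 74.8793.
Order-1 term: 1/12 · (0.346220 − 0.682161) = -0.0279951.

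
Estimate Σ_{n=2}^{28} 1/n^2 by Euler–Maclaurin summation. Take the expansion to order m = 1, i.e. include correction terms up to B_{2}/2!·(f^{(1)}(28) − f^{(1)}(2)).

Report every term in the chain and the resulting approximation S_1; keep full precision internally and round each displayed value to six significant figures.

Integral: ∫_2^28 1/x^2 dx = 0.464286.
½[f(2) + f(28)] = ½[0.250000 + 0.00127551] = 0.125638.
Integral + boundary = 0.589923.
k=1: B_{2}/(2)! × [f^{(1)}(28) − f^{(1)}(2)] = 1/12 × (-9.11079e-05 − (-0.250000)) = 0.0208257.

S_1 ≈ 0.610749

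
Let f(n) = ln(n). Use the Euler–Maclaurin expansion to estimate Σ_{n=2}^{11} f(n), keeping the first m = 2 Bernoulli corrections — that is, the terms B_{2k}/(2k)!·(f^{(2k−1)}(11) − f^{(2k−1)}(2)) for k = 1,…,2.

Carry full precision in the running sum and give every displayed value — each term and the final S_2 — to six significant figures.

S_2 ≈ 17.5023

∫_2^11 ln(x) dx evaluates to 15.9906.
Boundary: ½(f(2) + f(11)) = ½(0.693147 + 2.39790) = 1.54552.
Running total after boundary: 17.5361.
Order-1 term: 1/12 · (0.0909091 − 0.500000) = -0.0340909.
Partial sum through k=1: 17.5020.
Order-2 term: −1/720 · (0.00150263 − 0.250000) = 0.000345135.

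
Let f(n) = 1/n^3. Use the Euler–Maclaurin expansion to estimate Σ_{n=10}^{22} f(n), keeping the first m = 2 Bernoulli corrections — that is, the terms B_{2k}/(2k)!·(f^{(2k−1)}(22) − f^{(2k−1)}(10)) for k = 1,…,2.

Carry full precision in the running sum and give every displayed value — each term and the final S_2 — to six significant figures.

S_2 ≈ 0.00453775

∫_10^22 1/x^3 dx evaluates to 0.00396694.
Endpoint term: (f(10) + f(22))/2 = (0.00100000 + 9.39144e-05)/2 = 0.000546957.
Running total after boundary: 0.00451390.
k=1: B_{2}/(2)! × [f^{(1)}(22) − f^{(1)}(10)] = 1/12 × (-1.28065e-05 − (-0.000300000)) = 2.39328e-05.
Partial sum through k=1: 0.00453783.
k=2: B_{4}/(4)! × [f^{(3)}(22) − f^{(3)}(10)] = −1/720 × (-5.29194e-07 − (-6.00000e-05)) = -8.25983e-08.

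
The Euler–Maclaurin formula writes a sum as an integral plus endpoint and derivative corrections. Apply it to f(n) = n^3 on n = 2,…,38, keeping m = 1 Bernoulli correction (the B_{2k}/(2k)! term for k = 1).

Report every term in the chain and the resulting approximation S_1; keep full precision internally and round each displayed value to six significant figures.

Integral: ∫_2^38 x^3 dx = 521280.
Endpoint term: (f(2) + f(38))/2 = (8.00000 + 54872.0)/2 = 27440.0.
Integral + boundary = 548720.
Order-1 term: 1/12 · (4332.00 − 12.0000) = 360.000.

S_1 ≈ 549080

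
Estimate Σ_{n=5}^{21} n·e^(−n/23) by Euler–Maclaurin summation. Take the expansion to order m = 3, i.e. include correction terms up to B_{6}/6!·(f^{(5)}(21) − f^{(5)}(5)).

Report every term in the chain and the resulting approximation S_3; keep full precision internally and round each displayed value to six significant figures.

S_3 ≈ 118.231

∫_5^21 x·e^(−x/23) dx evaluates to 112.055.
Endpoint term: (f(5) + f(21))/2 = (4.02308 + 8.42732)/2 = 6.22520.
So far: 118.281.
Order-1 term: 1/12 · (0.0348957 − 0.629699) = -0.0495669.
Running total after k=1: 118.231.
Order-2 term: −1/720 · (0.00158317 − 0.00423238) = 3.67946e-06.
Running total after k=2: 118.231.
Order-3 term: 1/30240 · (5.86083e-06 − 1.37512e-05) = -2.60926e-10.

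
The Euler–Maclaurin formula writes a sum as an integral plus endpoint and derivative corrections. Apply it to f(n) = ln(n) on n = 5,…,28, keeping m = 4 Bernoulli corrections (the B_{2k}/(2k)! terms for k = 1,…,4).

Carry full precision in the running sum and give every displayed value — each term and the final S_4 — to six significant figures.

∫_5^28 ln(x) dx evaluates to 62.2545.
½[f(5) + f(28)] = ½[1.60944 + 3.33220] = 2.47082.
So far: 64.7254.
Order-1 term: 1/12 · (0.0357143 − 0.200000) = -0.0136905.
Partial sum through k=1: 64.7117.
Order-2 term: −1/720 · (9.11079e-05 − 0.0160000) = 2.20957e-05.
Partial sum through k=2: 64.7117.
Order-3 term: 1/30240 · (1.39451e-06 − 0.00768000) = -2.53922e-07.
Partial sum through k=3: 64.7117.
Order-4 term: −1/1209600 · (5.33613e-08 − 0.00921600) = 7.61900e-09.

S_4 ≈ 64.7117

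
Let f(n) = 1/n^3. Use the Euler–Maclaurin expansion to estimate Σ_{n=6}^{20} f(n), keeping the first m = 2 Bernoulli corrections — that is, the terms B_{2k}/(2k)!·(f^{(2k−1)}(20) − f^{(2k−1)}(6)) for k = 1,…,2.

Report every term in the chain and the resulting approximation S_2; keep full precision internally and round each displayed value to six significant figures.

S_2 ≈ 0.0152058

Integral: ∫_6^20 1/x^3 dx = 0.0126389.
Endpoint term: (f(6) + f(20))/2 = (0.00462963 + 0.000125000)/2 = 0.00237731.
Integral + boundary = 0.0150162.
Order-1 term: 1/12 · (-1.87500e-05 − (-0.00231481)) = 0.000191339.
After k=1: 0.0152075.
Order-2 term: −1/720 · (-9.37500e-07 − (-0.00128601)) = -1.78482e-06.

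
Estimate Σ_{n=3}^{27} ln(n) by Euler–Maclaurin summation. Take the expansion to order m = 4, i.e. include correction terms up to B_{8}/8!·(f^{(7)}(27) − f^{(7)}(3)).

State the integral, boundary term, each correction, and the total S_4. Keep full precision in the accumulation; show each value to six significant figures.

S_4 ≈ 63.8644

∫_3^27 ln(x) dx evaluates to 61.6918.
Boundary: ½(f(3) + f(27)) = ½(1.09861 + 3.29584) = 2.19722.
So far: 63.8890.
Order-1 term: 1/12 · (0.0370370 − 0.333333) = -0.0246914.
Partial sum through k=1: 63.8643.
Order-2 term: −1/720 · (0.000101611 − 0.0740741) = 0.000102740.
Partial sum through k=2: 63.8644.
Order-3 term: 1/30240 · (1.67260e-06 − 0.0987654) = -3.26600e-06.
Partial sum through k=3: 63.8644.
Order-4 term: −1/1209600 · (6.88313e-08 − 0.329218) = 2.72171e-07.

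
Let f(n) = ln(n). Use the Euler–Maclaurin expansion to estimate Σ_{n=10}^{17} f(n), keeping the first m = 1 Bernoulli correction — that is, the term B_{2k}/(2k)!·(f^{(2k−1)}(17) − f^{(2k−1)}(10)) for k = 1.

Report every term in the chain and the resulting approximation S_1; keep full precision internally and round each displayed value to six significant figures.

Integral: ∫_10^17 ln(x) dx = 18.1388.
Endpoint term: (f(10) + f(17))/2 = (2.30259 + 2.83321)/2 = 2.56790.
So far: 20.7067.
Correction k=1: B_{2}/2! · (f^{(1)}(17) − f^{(1)}(10)) = 1/12 · (0.0588235 − 0.100000) = -0.00343137.

S_1 ≈ 20.7032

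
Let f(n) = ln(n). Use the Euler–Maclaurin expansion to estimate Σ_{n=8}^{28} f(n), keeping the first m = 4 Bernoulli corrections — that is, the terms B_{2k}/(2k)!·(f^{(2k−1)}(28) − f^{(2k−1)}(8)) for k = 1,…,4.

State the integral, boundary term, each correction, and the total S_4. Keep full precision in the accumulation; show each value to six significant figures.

The integral term ∫_8^28 ln(x) dx = 56.6662.
½[f(8) + f(28)] = ½[2.07944 + 3.33220] = 2.70582.
Running total after boundary: 59.3720.
Order-1 term: 1/12 · (0.0357143 − 0.125000) = -0.00744048.
Running total after k=1: 59.3646.
Order-2 term: −1/720 · (9.11079e-05 − 0.00390625) = 5.29881e-06.
Running total after k=2: 59.3646.
Order-3 term: 1/30240 · (1.39451e-06 − 0.000732422) = -2.41742e-08.
Running total after k=3: 59.3646.
Order-4 term: −1/1209600 · (5.33613e-08 − 0.000343323) = 2.83788e-10.

S_4 ≈ 59.3646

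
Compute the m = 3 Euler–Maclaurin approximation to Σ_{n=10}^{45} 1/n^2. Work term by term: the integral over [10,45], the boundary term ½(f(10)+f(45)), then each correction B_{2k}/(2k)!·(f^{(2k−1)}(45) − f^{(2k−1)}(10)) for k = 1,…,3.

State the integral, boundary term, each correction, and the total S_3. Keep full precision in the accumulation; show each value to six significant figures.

S_3 ≈ 0.0831892

Integral: ∫_10^45 1/x^2 dx = 0.0777778.
Boundary: ½(f(10) + f(45)) = ½(0.0100000 + 0.000493827) = 0.00524691.
So far: 0.0830247.
Correction k=1: B_{2}/2! · (f^{(1)}(45) − f^{(1)}(10)) = 1/12 · (-2.19479e-05 − (-0.00200000)) = 0.000164838.
After k=1: 0.0831895.
Correction k=2: B_{4}/4! · (f^{(3)}(45) − f^{(3)}(10)) = −1/720 · (-1.30061e-07 − (-0.000240000)) = -3.33153e-07.
After k=2: 0.0831892.
Correction k=3: B_{6}/6! · (f^{(5)}(45) − f^{(5)}(10)) = 1/30240 · (-1.92684e-09 − (-7.20000e-05)) = 2.38089e-09.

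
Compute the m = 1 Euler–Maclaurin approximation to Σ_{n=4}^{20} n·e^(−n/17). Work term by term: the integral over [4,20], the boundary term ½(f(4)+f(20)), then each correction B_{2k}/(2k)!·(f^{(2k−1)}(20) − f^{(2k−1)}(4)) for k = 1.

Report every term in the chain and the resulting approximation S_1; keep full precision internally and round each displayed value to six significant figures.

S_1 ≈ 92.7985

∫_4^20 x·e^(−x/17) dx evaluates to 88.1891.
Boundary: ½(f(4) + f(20)) = ½(3.16135 + 6.16730) = 4.66433.
So far: 92.8534.
Correction k=1: B_{2}/2! · (f^{(1)}(20) − f^{(1)}(4)) = 1/12 · (-0.0544174 − 0.604376) = -0.0548995.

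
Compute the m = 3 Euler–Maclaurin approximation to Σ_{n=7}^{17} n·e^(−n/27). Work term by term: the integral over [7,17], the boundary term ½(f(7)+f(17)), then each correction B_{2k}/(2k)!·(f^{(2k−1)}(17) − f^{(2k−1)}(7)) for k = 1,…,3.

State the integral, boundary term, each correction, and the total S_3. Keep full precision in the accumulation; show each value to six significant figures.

∫_7^17 x·e^(−x/27) dx evaluates to 75.3964.
½[f(7) + f(17)] = ½[5.40136 + 9.05741] = 7.22939.
So far: 82.6258.
Order-1 term: 1/12 · (0.197329 − 0.571573) = -0.0311869.
After k=1: 82.5946.
Order-2 term: −1/720 · (0.00173238 − 0.00290099) = 1.62306e-06.
After k=2: 82.5946.
Order-3 term: 1/30240 · (4.38146e-06 − 6.88329e-06) = -8.27327e-11.

S_3 ≈ 82.5946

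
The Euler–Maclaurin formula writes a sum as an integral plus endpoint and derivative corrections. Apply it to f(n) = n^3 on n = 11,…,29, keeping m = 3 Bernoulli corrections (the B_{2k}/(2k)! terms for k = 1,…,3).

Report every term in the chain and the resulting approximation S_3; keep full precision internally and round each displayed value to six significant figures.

The integral term ∫_11^29 x^3 dx = 173160.
½[f(11) + f(29)] = ½[1331.00 + 24389.0] = 12860.0.
So far: 186020.
Correction k=1: B_{2}/2! · (f^{(1)}(29) − f^{(1)}(11)) = 1/12 · (2523.00 − 363.000) = 180.000.
After k=1: 186200.
Correction k=2: B_{4}/4! · (f^{(3)}(29) − f^{(3)}(11)) = −1/720 · (6.00000 − 6.00000) = 0.00000.
After k=2: 186200.
Correction k=3: B_{6}/6! · (f^{(5)}(29) − f^{(5)}(11)) = 1/30240 · (0.00000 − 0.00000) = 0.00000.

S_3 ≈ 186200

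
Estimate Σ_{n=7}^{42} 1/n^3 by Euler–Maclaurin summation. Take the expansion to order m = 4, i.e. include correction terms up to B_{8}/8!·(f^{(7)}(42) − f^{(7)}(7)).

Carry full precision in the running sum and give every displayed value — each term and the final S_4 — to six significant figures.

S_4 ≈ 0.0114885

The integral term ∫_7^42 1/x^3 dx = 0.00992063.
½[f(7) + f(42)] = ½[0.00291545 + 1.34975e-05] = 0.00146447.
So far: 0.0113851.
Order-1 term: 1/12 · (-9.64104e-07 − (-0.00124948)) = 0.000104043.
Running total after k=1: 0.0114892.
Order-2 term: −1/720 · (-1.09309e-08 − (-0.000509992)) = -7.08306e-07.
Running total after k=2: 0.0114884.
Order-3 term: 1/30240 · (-2.60259e-10 − (-0.000437136)) = 1.44555e-08.
Running total after k=3: 0.0114885.
Order-4 term: −1/1209600 · (-1.06228e-11 − (-0.000642322)) = -5.31020e-10.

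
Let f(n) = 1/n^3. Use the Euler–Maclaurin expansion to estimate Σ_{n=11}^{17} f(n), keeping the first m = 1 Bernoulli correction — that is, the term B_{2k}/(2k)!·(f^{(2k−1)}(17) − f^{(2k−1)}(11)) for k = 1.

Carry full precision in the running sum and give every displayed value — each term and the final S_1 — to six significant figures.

S_1 ≈ 0.00289364

The integral term ∫_11^17 1/x^3 dx = 0.00240213.
Boundary: ½(f(11) + f(17)) = ½(0.000751315 + 0.000203542) = 0.000477428.
Running total after boundary: 0.00287956.
k=1: B_{2}/(2)! × [f^{(1)}(17) − f^{(1)}(11)] = 1/12 × (-3.59191e-05 − (-0.000204904)) = 1.40821e-05.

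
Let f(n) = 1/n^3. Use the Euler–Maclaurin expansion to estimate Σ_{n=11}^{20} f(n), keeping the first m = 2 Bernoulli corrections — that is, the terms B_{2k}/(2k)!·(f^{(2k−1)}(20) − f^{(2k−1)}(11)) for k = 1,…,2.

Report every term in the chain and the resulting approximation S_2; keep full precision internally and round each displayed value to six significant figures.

The integral term ∫_11^20 1/x^3 dx = 0.00288223.
Boundary: ½(f(11) + f(20)) = ½(0.000751315 + 0.000125000) = 0.000438157.
Integral + boundary = 0.00332039.
Order-1 term: 1/12 · (-1.87500e-05 − (-0.000204904)) = 1.55128e-05.
After k=1: 0.00333590.
Order-2 term: −1/720 · (-9.37500e-07 − (-3.38684e-05)) = -4.57374e-08.

S_2 ≈ 0.00333586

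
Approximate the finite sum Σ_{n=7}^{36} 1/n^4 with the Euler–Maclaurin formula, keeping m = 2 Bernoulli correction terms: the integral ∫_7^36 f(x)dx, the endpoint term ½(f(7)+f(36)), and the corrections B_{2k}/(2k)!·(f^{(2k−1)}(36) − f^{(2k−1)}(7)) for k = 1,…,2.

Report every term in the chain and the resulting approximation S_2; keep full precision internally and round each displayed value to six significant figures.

The integral term ∫_7^36 1/x^4 dx = 0.000964673.
Boundary: ½(f(7) + f(36)) = ½(0.000416493 + 5.95374e-07) = 0.000208544.
Integral + boundary = 0.00117322.
Correction k=1: B_{2}/2! · (f^{(1)}(36) − f^{(1)}(7)) = 1/12 · (-6.61527e-08 − (-0.000237996)) = 1.98275e-05.
Running total after k=1: 0.00119304.
Correction k=2: B_{4}/4! · (f^{(3)}(36) − f^{(3)}(7)) = −1/720 · (-1.53131e-09 − (-0.000145712)) = -2.02375e-07.

S_2 ≈ 0.00119284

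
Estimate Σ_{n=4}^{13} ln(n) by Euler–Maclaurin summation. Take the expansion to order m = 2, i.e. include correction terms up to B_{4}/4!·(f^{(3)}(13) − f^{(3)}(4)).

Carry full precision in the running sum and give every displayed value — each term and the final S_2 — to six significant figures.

∫_4^13 ln(x) dx evaluates to 18.7992.
½[f(4) + f(13)] = ½[1.38629 + 2.56495] = 1.97562.
Integral + boundary = 20.7748.
Correction k=1: B_{2}/2! · (f^{(1)}(13) − f^{(1)}(4)) = 1/12 · (0.0769231 − 0.250000) = -0.0144231.
Running total after k=1: 20.7604.
Correction k=2: B_{4}/4! · (f^{(3)}(13) − f^{(3)}(4)) = −1/720 · (0.000910332 − 0.0312500) = 4.21384e-05.

S_2 ≈ 20.7604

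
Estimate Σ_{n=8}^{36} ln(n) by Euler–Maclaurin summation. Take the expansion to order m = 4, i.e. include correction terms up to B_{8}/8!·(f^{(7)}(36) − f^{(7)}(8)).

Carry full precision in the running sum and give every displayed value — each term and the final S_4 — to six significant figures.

∫_8^36 ln(x) dx evaluates to 84.3711.
½[f(8) + f(36)] = ½[2.07944 + 3.58352] = 2.83148.
Running total after boundary: 87.2026.
Correction k=1: B_{2}/2! · (f^{(1)}(36) − f^{(1)}(8)) = 1/12 · (0.0277778 − 0.125000) = -0.00810185.
Partial sum through k=1: 87.1945.
Correction k=2: B_{4}/4! · (f^{(3)}(36) − f^{(3)}(8)) = −1/720 · (4.28669e-05 − 0.00390625) = 5.36581e-06.
Partial sum through k=2: 87.1945.
Correction k=3: B_{6}/6! · (f^{(5)}(36) − f^{(5)}(8)) = 1/30240 · (3.96916e-07 − 0.000732422) = -2.42072e-08.
Partial sum through k=3: 87.1945.
Correction k=4: B_{8}/8! · (f^{(7)}(36) − f^{(7)}(8)) = −1/1209600 · (9.18787e-09 − 0.000343323) = 2.83824e-10.

S_4 ≈ 87.1945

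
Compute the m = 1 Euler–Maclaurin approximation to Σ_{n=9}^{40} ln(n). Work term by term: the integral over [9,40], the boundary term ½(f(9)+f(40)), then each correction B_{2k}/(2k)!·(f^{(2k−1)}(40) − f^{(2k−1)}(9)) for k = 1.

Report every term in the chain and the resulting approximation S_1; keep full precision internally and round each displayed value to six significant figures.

∫_9^40 ln(x) dx evaluates to 96.7802.
½[f(9) + f(40)] = ½[2.19722 + 3.68888] = 2.94305.
So far: 99.7232.
Correction k=1: B_{2}/2! · (f^{(1)}(40) − f^{(1)}(9)) = 1/12 · (0.0250000 − 0.111111) = -0.00717593.

S_1 ≈ 99.7160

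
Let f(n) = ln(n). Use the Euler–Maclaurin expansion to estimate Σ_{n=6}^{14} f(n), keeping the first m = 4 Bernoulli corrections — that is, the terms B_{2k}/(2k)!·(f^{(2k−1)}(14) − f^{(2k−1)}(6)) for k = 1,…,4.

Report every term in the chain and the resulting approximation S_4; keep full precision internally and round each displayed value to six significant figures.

S_4 ≈ 20.4037

Integral: ∫_6^14 ln(x) dx = 18.1962.
Boundary: ½(f(6) + f(14)) = ½(1.79176 + 2.63906) = 2.21541.
Running total after boundary: 20.4117.
Order-1 term: 1/12 · (0.0714286 − 0.166667) = -0.00793651.
Running total after k=1: 20.4037.
Order-2 term: −1/720 · (0.000728863 − 0.00925926) = 1.18478e-05.
Running total after k=2: 20.4037.
Order-3 term: 1/30240 · (4.46243e-05 − 0.00308642) = -1.00588e-07.
Running total after k=3: 20.4037.
Order-4 term: −1/1209600 · (6.83024e-06 − 0.00257202) = 2.12069e-09.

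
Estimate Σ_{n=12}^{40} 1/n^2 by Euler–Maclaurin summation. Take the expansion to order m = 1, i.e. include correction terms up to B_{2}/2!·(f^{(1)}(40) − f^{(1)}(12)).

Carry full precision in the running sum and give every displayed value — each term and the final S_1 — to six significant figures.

Integral: ∫_12^40 1/x^2 dx = 0.0583333.
Boundary: ½(f(12) + f(40)) = ½(0.00694444 + 0.000625000) = 0.00378472.
Running total after boundary: 0.0621181.
k=1: B_{2}/(2)! × [f^{(1)}(40) − f^{(1)}(12)] = 1/12 × (-3.12500e-05 − (-0.00115741)) = 9.38465e-05.

S_1 ≈ 0.0622119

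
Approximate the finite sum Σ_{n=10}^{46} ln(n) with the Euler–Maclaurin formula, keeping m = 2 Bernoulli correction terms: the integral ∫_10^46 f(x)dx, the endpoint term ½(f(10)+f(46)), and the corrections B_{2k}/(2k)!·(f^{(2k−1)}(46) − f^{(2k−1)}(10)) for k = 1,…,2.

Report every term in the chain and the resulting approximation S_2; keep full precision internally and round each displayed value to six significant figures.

Integral: ∫_10^46 ln(x) dx = 117.092.
½[f(10) + f(46)] = ½[2.30259 + 3.82864] = 3.06561.
Integral + boundary = 120.157.
k=1: B_{2}/(2)! × [f^{(1)}(46) − f^{(1)}(10)] = 1/12 × (0.0217391 − 0.100000) = -0.00652174.
Partial sum through k=1: 120.151.
k=2: B_{4}/(4)! × [f^{(3)}(46) − f^{(3)}(10)] = −1/720 × (2.05474e-05 − 0.00200000) = 2.74924e-06.

S_2 ≈ 120.151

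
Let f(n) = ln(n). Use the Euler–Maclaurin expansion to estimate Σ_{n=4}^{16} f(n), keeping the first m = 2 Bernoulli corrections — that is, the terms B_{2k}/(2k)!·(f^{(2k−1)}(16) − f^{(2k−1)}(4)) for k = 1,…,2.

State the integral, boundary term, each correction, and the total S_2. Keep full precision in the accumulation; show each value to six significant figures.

S_2 ≈ 28.8801

Integral: ∫_4^16 ln(x) dx = 26.8162.
½[f(4) + f(16)] = ½[1.38629 + 2.77259] = 2.07944.
Integral + boundary = 28.8957.
Correction k=1: B_{2}/2! · (f^{(1)}(16) − f^{(1)}(4)) = 1/12 · (0.0625000 − 0.250000) = -0.0156250.
Partial sum through k=1: 28.8801.
Correction k=2: B_{4}/4! · (f^{(3)}(16) − f^{(3)}(4)) = −1/720 · (0.000488281 − 0.0312500) = 4.27246e-05.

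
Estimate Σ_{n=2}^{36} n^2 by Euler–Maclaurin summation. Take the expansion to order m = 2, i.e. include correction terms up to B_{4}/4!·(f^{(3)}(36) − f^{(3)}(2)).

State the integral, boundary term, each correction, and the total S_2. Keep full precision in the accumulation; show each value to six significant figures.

S_2 ≈ 16205.0

Integral: ∫_2^36 x^2 dx = 15549.3.
½[f(2) + f(36)] = ½[4.00000 + 1296.00] = 650.000.
Integral + boundary = 16199.3.
Order-1 term: 1/12 · (72.0000 − 4.00000) = 5.66667.
Running total after k=1: 16205.0.
Order-2 term: −1/720 · (0.00000 − 0.00000) = 0.00000.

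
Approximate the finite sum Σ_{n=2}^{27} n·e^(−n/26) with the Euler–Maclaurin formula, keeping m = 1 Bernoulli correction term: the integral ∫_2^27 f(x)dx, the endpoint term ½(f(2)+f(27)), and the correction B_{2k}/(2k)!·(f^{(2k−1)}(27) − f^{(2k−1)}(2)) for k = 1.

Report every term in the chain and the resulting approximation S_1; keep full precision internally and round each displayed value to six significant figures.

Integral: ∫_2^27 x·e^(−x/26) dx = 186.289.
Endpoint term: (f(2) + f(27))/2 = (1.85192 + 9.55797)/2 = 5.70495.
So far: 191.994.
Order-1 term: 1/12 · (-0.0136153 − 0.854733) = -0.0723624.

S_1 ≈ 191.922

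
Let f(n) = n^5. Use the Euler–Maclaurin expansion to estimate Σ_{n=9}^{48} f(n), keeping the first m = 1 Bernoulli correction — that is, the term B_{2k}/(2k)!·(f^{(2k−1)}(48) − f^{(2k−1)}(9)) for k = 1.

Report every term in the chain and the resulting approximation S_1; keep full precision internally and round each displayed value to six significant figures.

S_1 ≈ 2.16798e+09

The integral term ∫_9^48 x^5 dx = 2.03834e+09.
Boundary: ½(f(9) + f(48)) = ½(59049.0 + 2.54804e+08) = 1.27432e+08.
So far: 2.16577e+09.
Order-1 term: 1/12 · (2.65421e+07 − 32805.0) = 2.20911e+06.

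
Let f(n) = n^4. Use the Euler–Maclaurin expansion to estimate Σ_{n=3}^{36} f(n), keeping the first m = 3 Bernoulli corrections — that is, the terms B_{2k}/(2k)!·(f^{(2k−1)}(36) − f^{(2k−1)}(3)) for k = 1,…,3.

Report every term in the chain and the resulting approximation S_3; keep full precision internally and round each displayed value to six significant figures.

S_3 ≈ 1.29486e+07

The integral term ∫_3^36 x^4 dx = 1.20932e+07.
Endpoint term: (f(3) + f(36))/2 = (81.0000 + 1.67962e+06)/2 = 839848.
Running total after boundary: 1.29330e+07.
k=1: B_{2}/(2)! × [f^{(1)}(36) − f^{(1)}(3)] = 1/12 × (186624 − 108.000) = 15543.0.
Partial sum through k=1: 1.29486e+07.
k=2: B_{4}/(4)! × [f^{(3)}(36) − f^{(3)}(3)] = −1/720 × (864.000 − 72.0000) = -1.10000.
Partial sum through k=2: 1.29486e+07.
k=3: B_{6}/(6)! × [f^{(5)}(36) − f^{(5)}(3)] = 1/30240 × (0.00000 − 0.00000) = 0.00000.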